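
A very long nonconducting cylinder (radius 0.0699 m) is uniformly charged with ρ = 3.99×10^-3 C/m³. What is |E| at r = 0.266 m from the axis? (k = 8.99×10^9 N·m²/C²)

4.14×10^6 N/C

Take a coaxial cylindrical Gaussian surface of radius r = 0.266 m and length L (r > 0.0699 m, full cross-section enclosed).
λ_enc = ρ·πR² = (3.99×10^-3)π(0.0699)² = 6.125×10^-5 C/m.
Gauss's law: E·2πrL = λ_enc L/ε₀.
E = 2k|λ_enc|/r = 2(8.99×10^9)(6.125×10^-5)/(0.266) = 4.14e6 N/C.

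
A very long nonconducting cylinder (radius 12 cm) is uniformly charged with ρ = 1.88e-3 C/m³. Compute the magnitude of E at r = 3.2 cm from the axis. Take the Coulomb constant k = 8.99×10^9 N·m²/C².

Choose a coaxial cylinder of radius r = 3.2 cm (arbitrary length L) as the Gaussian surface (r < R).
Charge inside radius r per length L is ρ·πr²·L, so λ_enc = ρπr² = 6.048e-6 C/m.
Since E is radial and uniform over the curved surface, Φ = E·2πrL = Q_enc/ε₀ = λ_enc L/ε₀.
E = 2k|λ_enc|/r = 2(8.99×10^9)(6.048×10^-6)/(0.032) = 3.40×10^6 N/C.

E = 3.40×10^6 N/C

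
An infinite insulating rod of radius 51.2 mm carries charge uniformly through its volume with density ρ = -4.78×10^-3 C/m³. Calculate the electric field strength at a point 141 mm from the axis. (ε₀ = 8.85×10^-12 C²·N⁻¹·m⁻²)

Take a coaxial cylindrical Gaussian surface of radius r = 141 mm and length L (r > 51.2 mm, full cross-section enclosed).
λ_enc = ρ·πR² = (-4.78e-3)π(0.0512)² = -3.937×10^-5 C/m.
Gauss's law: E·2πrL = λ_enc L/ε₀.
E = |λ_enc|/(2πε₀r) = (3.937×10^-5)/(2π·8.85×10^-12·0.141) = 5.02×10^6 N/C.

5.02×10^6 N/C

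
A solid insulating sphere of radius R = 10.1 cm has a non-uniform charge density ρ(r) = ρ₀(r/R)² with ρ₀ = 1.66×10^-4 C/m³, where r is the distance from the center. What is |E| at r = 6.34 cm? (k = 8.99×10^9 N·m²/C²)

E ≈ 9.37×10^4 V/m

Take a concentric spherical Gaussian surface of radius r = 6.34 cm (r < R).
Integrate the density: Q_enc = 4π ∫₀^r ρ₀(r'/R)^2 r'² dr' = 4πρ₀ r^5/(5·R²) = 4.189×10^-8 C.
Since E is radial and uniform over the Gaussian sphere, Φ = E·4πr² = Q_enc/ε₀.
E = k|Q_enc|/r² = (8.99×10^9)(4.189e-8)/(0.0634)² = 9.37e4 N/C.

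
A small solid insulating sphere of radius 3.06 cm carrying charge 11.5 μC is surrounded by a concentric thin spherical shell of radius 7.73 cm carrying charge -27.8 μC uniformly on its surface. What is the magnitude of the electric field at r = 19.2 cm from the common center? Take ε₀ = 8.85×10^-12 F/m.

By spherical symmetry E is radial; choose a Gaussian sphere of radius r = 19.2 cm (r > 7.73 cm, enclosing both).
Q_enc = (11.5 μC) + (-27.8 μC) = -1.63×10^-5 C.
Gauss's law: E·4πr² = Q_enc/ε₀.
E = |Q_enc|/(4πε₀r²) = (1.63×10^-5)/(4π·8.85×10^-12·(0.192)²) = 3.98×10^6 N/C.

3.98e6 N/C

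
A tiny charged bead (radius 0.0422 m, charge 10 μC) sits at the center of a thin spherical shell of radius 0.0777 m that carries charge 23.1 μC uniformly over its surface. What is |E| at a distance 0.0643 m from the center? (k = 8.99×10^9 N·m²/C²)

Take a concentric spherical Gaussian surface of radius r = 0.0643 m (between the bodies, 0.0422 m < r < 0.0777 m).
Only the inner charge is enclosed; the outer shell contributes nothing inside itself. Q_enc = 10 μC = 1.00×10^-5 C.
Applying ∮E·dA = Q_enc/ε₀ with Φ = E(4πr²):
E = k|Q_enc|/r² = (8.99×10^9)(1.00×10^-5)/(0.0643)² = 2.17e7 N/C.

E ≈ 2.17e7 V/m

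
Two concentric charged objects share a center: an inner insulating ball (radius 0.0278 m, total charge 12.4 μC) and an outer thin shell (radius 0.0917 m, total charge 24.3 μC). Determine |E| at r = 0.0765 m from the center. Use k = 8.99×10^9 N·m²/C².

Take a concentric spherical Gaussian surface of radius r = 0.0765 m (between the bodies, 0.0278 m < r < 0.0917 m).
Only the inner charge is enclosed; the outer shell contributes nothing inside itself. Q_enc = 12.4 μC = 1.24×10^-5 C.
Applying ∮E·dA = Q_enc/ε₀ with Φ = E(4πr²):
E = k|Q_enc|/r² = (8.99×10^9)(1.24×10^-5)/(0.0765)² = 1.90×10^7 N/C.

|E| = 1.90×10^7 N/C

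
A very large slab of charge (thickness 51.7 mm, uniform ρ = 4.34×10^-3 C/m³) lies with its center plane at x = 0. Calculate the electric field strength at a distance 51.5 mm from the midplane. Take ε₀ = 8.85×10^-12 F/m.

The point |x| = 51.5 mm lies outside the slab (half-thickness 0.02585 m). A symmetric pillbox spanning the full slab encloses Q_enc = ρ·d·A.
Flux = 2EA ⇒ E = |ρ|d/(2ε₀), independent of distance outside.
E = (4.34e-3)(0.0517)/(2·8.85×10^-12) = 1.27×10^7 N/C.

|E| ≈ 1.27e7 N/C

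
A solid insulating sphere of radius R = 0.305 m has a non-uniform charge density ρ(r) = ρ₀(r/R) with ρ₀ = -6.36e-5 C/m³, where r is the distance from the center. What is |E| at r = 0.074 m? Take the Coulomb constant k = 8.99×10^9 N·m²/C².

By spherical symmetry E is radial; choose a Gaussian sphere of radius r = 0.074 m (r < R).
Integrate the density: Q_enc = 4π ∫₀^r ρ₀(r'/R)^1 r'² dr' = 4πρ₀ r^4/(4·R) = -1.964×10^-8 C.
By Gauss's law, ∮E·dA = E·4πr² = Q_enc/ε₀.
E = k|Q_enc|/r² = (8.99×10^9)(1.964×10^-8)/(0.074)² = 3.23×10^4 N/C.

|E| ≈ 3.23e4 V/m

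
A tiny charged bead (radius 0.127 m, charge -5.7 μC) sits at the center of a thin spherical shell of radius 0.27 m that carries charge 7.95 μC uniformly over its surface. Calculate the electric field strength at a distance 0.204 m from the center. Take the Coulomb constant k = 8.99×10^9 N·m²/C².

Use a concentric Gaussian sphere at r = 0.204 m (between the bodies, 0.127 m < r < 0.27 m).
The shell at 0.27 m lies outside the Gaussian surface, so Q_enc = -5.7 μC = -5.70×10^-6 C.
Since E is radial and uniform over the Gaussian sphere, Φ = E·4πr² = Q_enc/ε₀.
E = k|Q_enc|/r² = (8.99×10^9)(5.70×10^-6)/(0.204)² = 1.23×10^6 N/C.

1.23×10^6 N/C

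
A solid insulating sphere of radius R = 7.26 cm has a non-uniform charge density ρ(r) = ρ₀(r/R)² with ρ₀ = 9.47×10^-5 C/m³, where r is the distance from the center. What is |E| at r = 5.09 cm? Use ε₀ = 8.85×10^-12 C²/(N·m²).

Take a concentric spherical Gaussian surface of radius r = 5.09 cm (r < R).
Integrate the density: Q_enc = 4π ∫₀^r ρ₀(r'/R)^2 r'² dr' = 4πρ₀ r^5/(5·R²) = 1.543e-8 C.
Applying ∮E·dA = Q_enc/ε₀ with Φ = E(4πr²):
E = |Q_enc|/(4πε₀r²) = (1.543e-8)/(4π·8.85×10^-12·(0.0509)²) = 5.35×10^4 N/C.

|E| = 5.35×10^4 V/m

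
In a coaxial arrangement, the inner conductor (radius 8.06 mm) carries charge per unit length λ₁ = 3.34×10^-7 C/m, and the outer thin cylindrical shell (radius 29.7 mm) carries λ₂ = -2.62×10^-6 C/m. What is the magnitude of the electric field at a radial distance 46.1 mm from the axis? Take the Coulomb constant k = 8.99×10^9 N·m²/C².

|E| ≈ 8.92×10^5 N/C

Coaxial Gaussian cylinder, radius r = 46.1 mm, length L (r > 29.7 mm, enclosing both).
λ_enc = λ₁ + λ₂ = (3.34×10^-7) + (-2.62×10^-6) = -2.286×10^-6 C/m.
By Gauss's law (flux through the curved wall only), E·2πrL = λ_enc L/ε₀.
E = 2k|λ_enc|/r = 2(8.99×10^9)(2.286e-6)/(0.0461) = 8.92×10^5 N/C.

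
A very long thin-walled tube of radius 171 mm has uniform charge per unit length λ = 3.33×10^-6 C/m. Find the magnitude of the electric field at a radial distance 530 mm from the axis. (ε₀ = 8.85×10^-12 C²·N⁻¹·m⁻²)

|E| = 1.13×10^5 N/C

Coaxial Gaussian cylinder, radius r = 530 mm, length L (r > 171 mm).
The full line charge is enclosed: λ_enc = 3.33×10^-6 C/m.
Since E is radial and uniform over the curved surface, Φ = E·2πrL = Q_enc/ε₀ = λ_enc L/ε₀.
E = |λ_enc|/(2πε₀r) = (3.33×10^-6)/(2π·8.85×10^-12·0.53) = 1.13e5 N/C.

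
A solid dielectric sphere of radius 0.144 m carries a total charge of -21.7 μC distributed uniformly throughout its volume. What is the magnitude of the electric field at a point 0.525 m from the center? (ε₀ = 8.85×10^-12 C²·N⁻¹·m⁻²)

E = 7.08e5 N/C

By spherical symmetry E is radial; choose a Gaussian sphere of radius r = 0.525 m (r > R, so the entire charge is enclosed).
Q_enc = -21.7 μC = -2.17e-5 C.
By Gauss's law, ∮E·dA = E·4πr² = Q_enc/ε₀.
E = |Q_enc|/(4πε₀r²) = (2.17×10^-5)/(4π·8.85×10^-12·(0.525)²) = 7.08×10^5 N/C.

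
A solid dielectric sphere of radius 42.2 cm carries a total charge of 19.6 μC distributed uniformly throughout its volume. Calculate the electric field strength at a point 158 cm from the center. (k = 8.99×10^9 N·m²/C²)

E ≈ 7.06×10^4 N/C

Take a concentric spherical Gaussian surface of radius r = 158 cm (r > R, so the entire charge is enclosed).
Q_enc = 19.6 μC = 1.96×10^-5 C.
By Gauss's law, ∮E·dA = E·4πr² = Q_enc/ε₀.
E = k|Q_enc|/r² = (8.99×10^9)(1.96×10^-5)/(1.58)² = 7.06×10^4 N/C.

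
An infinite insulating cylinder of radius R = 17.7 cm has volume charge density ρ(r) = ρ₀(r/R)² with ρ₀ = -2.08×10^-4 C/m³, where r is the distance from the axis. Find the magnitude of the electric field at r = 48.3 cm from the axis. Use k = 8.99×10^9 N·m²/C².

|E| = 3.81×10^5 N/C

Take a coaxial cylindrical Gaussian surface of radius r = 48.3 cm and length L (r > R, full charge per length enclosed).
λ_enc = 2π ∫₀^R ρ₀(r'/R)^2 r' dr' = 2πρ₀R²/4 = -1.024×10^-5 C/m.
Since E is radial and uniform over the curved surface, Φ = E·2πrL = Q_enc/ε₀ = λ_enc L/ε₀.
E = 2k|λ_enc|/r = 2(8.99×10^9)(1.024e-5)/(0.483) = 3.81e5 N/C.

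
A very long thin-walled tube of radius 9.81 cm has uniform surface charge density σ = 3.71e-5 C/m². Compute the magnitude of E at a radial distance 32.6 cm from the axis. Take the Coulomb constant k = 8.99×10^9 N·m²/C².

Take a coaxial cylindrical Gaussian surface of radius r = 32.6 cm and length L (r > 9.81 cm).
The whole shell is enclosed: λ_enc = σ·2πR = (3.71×10^-5)·2π·(0.0981) = 2.287×10^-5 C/m.
Since E is radial and uniform over the curved surface, Φ = E·2πrL = Q_enc/ε₀ = λ_enc L/ε₀.
E = 2k|λ_enc|/r = 2(8.99×10^9)(2.287×10^-5)/(0.326) = 1.26e6 N/C.

E ≈ 1.26e6 N/C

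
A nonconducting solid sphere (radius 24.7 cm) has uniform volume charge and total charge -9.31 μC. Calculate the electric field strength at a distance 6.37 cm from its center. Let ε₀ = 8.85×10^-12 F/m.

Symmetry ⇒ E = E(r) r̂. Gaussian sphere of radius r = 6.37 cm (r < R).
For a uniform sphere the enclosed fraction is (r/R)³, so Q_enc = (-9.31 μC)(0.0637/0.247)³ = -1.597×10^-7 C.
Since E is radial and uniform over the Gaussian sphere, Φ = E·4πr² = Q_enc/ε₀.
E = |Q_enc|/(4πε₀r²) = (1.597×10^-7)/(4π·8.85×10^-12·(0.0637)²) = 3.54×10^5 N/C.

E = 3.54×10^5 N/C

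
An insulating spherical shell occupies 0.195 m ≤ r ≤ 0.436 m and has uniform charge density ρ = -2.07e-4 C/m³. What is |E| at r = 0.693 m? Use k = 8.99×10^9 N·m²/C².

|E| ≈ 1.22×10^6 N/C

Take a concentric spherical Gaussian surface of radius r = 0.693 m (r > 0.436 m, enclosing the whole shell).
Q_enc = ρ·(4π/3)(b³ − a³) = (-2.07×10^-4)·(4π/3)·((0.436)³ − (0.195)³) = -6.544e-5 C.
Since E is radial and uniform over the Gaussian sphere, Φ = E·4πr² = Q_enc/ε₀.
E = k|Q_enc|/r² = (8.99×10^9)(6.544×10^-5)/(0.693)² = 1.22×10^6 N/C.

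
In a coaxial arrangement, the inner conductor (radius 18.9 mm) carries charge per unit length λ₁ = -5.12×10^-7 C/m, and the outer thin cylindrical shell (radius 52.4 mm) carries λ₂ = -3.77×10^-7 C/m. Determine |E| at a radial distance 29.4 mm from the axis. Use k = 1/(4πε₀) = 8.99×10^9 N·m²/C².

E = 3.13e5 N/C

Take a coaxial cylindrical Gaussian surface of radius r = 29.4 mm and length L (between the conductors, 18.9 mm < r < 52.4 mm).
The shell at 52.4 mm lies outside the Gaussian surface, so λ_enc = λ₁ = -5.12×10^-7 C/m.
Applying ∮E·dA = Q_enc/ε₀ with the end caps contributing no flux:
E = 2k|λ_enc|/r = 2(8.99×10^9)(5.12×10^-7)/(0.0294) = 3.13×10^5 N/C.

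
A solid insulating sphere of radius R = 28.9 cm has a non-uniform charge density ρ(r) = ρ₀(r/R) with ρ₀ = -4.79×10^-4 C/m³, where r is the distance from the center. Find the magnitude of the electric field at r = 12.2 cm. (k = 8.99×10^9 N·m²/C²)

E = 6.97×10^5 N/C

By spherical symmetry E is radial; choose a Gaussian sphere of radius r = 12.2 cm (r < R).
Q_enc = ∫₀^r ρ(r')·4πr'² dr' = (4πρ₀/R) ∫₀^r r'^3 dr' = 4πρ₀ r^4/(4·R) = -1.154×10^-6 C.
By Gauss's law, ∮E·dA = E·4πr² = Q_enc/ε₀.
E = k|Q_enc|/r² = (8.99×10^9)(1.154×10^-6)/(0.122)² = 6.97e5 N/C.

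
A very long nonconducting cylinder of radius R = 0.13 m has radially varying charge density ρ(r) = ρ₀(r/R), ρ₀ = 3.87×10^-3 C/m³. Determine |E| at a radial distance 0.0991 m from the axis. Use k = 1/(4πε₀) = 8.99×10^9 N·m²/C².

E = 1.10×10^7 N/C

By cylindrical symmetry E is radial; use a coaxial Gaussian cylinder of radius 0.0991 m and length L (r < R).
λ_enc = ∫₀^r ρ(r')·2πr' dr' = (2πρ₀/R)·r^3/3 = 6.068×10^-5 C/m.
Since E is radial and uniform over the curved surface, Φ = E·2πrL = Q_enc/ε₀ = λ_enc L/ε₀.
E = 2k|λ_enc|/r = 2(8.99×10^9)(6.068×10^-5)/(0.0991) = 1.10×10^7 N/C.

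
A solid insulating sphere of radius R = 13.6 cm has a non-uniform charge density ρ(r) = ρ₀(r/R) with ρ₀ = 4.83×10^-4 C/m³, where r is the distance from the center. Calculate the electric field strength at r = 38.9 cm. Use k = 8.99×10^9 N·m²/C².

2.27×10^5 N/C

Take a concentric spherical Gaussian surface of radius r = 38.9 cm (r > R, all charge enclosed).
Q_enc = 4π ∫₀^R ρ₀(r'/R)^1 r'² dr' = 4πρ₀R³/4 = 3.817e-6 C.
Gauss's law: E·4πr² = Q_enc/ε₀.
E = k|Q_enc|/r² = (8.99×10^9)(3.817×10^-6)/(0.389)² = 2.27e5 N/C.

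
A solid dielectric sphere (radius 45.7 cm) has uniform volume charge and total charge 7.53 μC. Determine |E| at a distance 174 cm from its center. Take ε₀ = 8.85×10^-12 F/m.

E = 2.24e4 V/m

Use a concentric Gaussian sphere at r = 174 cm (r > R, so the entire charge is enclosed).
Q_enc = 7.53 μC = 7.53×10^-6 C.
Gauss's law: E·4πr² = Q_enc/ε₀.
E = |Q_enc|/(4πε₀r²) = (7.53×10^-6)/(4π·8.85×10^-12·(1.74)²) = 2.24×10^4 N/C.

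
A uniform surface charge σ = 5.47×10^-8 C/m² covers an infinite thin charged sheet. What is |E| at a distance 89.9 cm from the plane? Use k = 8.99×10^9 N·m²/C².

E = 3.09×10^3 V/m

Choose a cylindrical pillbox piercing the sheet, end faces (area A) parallel to it.
Only the two end caps contribute flux: Φ = 2EA. With Q_enc = σA, Gauss's law gives E = |σ|/(2ε₀).
E = 2πk|σ| = 2π(8.99×10^9)(5.47e-8) = 3.09×10^3 N/C.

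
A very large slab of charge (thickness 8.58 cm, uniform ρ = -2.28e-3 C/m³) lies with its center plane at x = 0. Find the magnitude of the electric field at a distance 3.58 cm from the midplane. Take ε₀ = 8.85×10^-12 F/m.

By symmetry E is perpendicular to the slab. A Gaussian pillbox from −3.58 cm to +3.58 cm (face area A) lies entirely within the slab.
Q_enc = ρ·(2x)·A and flux = 2EA, so 2EA = 2ρxA/ε₀ ⇒ E = |ρ|x/ε₀.
E = (2.28e-3)(0.0358)/(8.85×10^-12) = 9.22×10^6 N/C.

|E| = 9.22×10^6 N/C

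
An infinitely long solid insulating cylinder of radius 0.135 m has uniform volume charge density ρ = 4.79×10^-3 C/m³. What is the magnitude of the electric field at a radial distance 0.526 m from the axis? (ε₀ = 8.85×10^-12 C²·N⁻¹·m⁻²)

|E| ≈ 9.38×10^6 N/C

Choose a coaxial cylinder of radius r = 0.526 m (arbitrary length L) as the Gaussian surface (r > 0.135 m, full cross-section enclosed).
λ_enc = ρ·πR² = (4.79e-3)π(0.135)² = 2.743×10^-4 C/m.
Since E is radial and uniform over the curved surface, Φ = E·2πrL = Q_enc/ε₀ = λ_enc L/ε₀.
E = |λ_enc|/(2πε₀r) = (2.743e-4)/(2π·8.85×10^-12·0.526) = 9.38×10^6 N/C.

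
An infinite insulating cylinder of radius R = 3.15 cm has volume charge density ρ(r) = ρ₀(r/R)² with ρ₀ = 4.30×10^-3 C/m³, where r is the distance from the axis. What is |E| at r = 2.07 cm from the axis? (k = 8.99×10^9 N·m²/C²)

|E| ≈ 1.09e6 N/C

By cylindrical symmetry E is radial; use a coaxial Gaussian cylinder of radius 2.07 cm and length L (r < R).
Integrating ρ over the cross-section to radius r: λ_enc = (2πρ₀/R²) ∫₀^r r'^3 dr' = 2πρ₀ r^4/(4·R²) = 1.25×10^-6 C/m.
By Gauss's law (flux through the curved wall only), E·2πrL = λ_enc L/ε₀.
E = 2k|λ_enc|/r = 2(8.99×10^9)(1.25e-6)/(0.0207) = 1.09e6 N/C.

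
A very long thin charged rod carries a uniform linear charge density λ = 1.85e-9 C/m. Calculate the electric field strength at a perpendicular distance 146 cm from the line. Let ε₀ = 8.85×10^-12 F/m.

22.8 N/C

By cylindrical symmetry E is radial; use a coaxial Gaussian cylinder of radius 146 cm and length L.
Q_enc = λL, so λ_enc = 1.85×10^-9 C/m.
Gauss's law: E·2πrL = λ_enc L/ε₀.
E = |λ_enc|/(2πε₀r) = (1.85×10^-9)/(2π·8.85×10^-12·1.46) = 22.8 N/C.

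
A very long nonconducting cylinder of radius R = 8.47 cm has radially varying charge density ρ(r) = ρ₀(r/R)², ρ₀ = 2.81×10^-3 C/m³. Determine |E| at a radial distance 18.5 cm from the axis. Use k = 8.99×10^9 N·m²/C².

By cylindrical symmetry E is radial; use a coaxial Gaussian cylinder of radius 18.5 cm and length L (r > R, full charge per length enclosed).
λ_enc = 2π ∫₀^R ρ₀(r'/R)^2 r' dr' = 2πρ₀R²/4 = 3.167e-5 C/m.
By Gauss's law (flux through the curved wall only), E·2πrL = λ_enc L/ε₀.
E = 2k|λ_enc|/r = 2(8.99×10^9)(3.167e-5)/(0.185) = 3.08×10^6 N/C.

E ≈ 3.08×10^6 N/C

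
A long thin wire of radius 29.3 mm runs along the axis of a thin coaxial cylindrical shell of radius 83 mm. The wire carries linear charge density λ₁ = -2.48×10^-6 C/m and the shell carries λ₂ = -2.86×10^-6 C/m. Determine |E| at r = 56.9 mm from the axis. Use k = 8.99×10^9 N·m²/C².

E = 7.84e5 N/C

By cylindrical symmetry E is radial; use a coaxial Gaussian cylinder of radius 56.9 mm and length L (between the conductors, 29.3 mm < r < 83 mm).
Only the inner wire is enclosed; the outer shell contributes nothing inside itself. λ_enc = λ₁ = -2.48e-6 C/m.
Gauss's law: E·2πrL = λ_enc L/ε₀.
E = 2k|λ_enc|/r = 2(8.99×10^9)(2.48×10^-6)/(0.0569) = 7.84×10^5 N/C.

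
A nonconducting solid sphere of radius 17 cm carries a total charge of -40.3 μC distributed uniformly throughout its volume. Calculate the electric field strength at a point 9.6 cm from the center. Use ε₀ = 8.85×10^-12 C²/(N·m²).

Use a concentric Gaussian sphere at r = 9.6 cm (r < R).
Only the charge within r is enclosed: Q_enc = Q·(r/R)³ = (-40.3 μC)·(9.6 cm/17 cm)³ = -7.257×10^-6 C.
Since E is radial and uniform over the Gaussian sphere, Φ = E·4πr² = Q_enc/ε₀.
E = |Q_enc|/(4πε₀r²) = (7.257e-6)/(4π·8.85×10^-12·(0.096)²) = 7.08×10^6 N/C.

E = 7.08×10^6 N/C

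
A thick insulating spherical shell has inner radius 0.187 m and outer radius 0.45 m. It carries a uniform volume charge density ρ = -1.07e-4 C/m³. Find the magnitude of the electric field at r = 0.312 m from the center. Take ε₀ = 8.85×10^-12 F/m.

Symmetry ⇒ E = E(r) r̂. Gaussian sphere of radius r = 0.312 m (within the shell material, 0.187 m < r < 0.45 m).
Enclosed charge is the volume from a to r: Q_enc = (4π/3)ρ(r³ − a³) = -1.068×10^-5 C.
Gauss's law: E·4πr² = Q_enc/ε₀.
E = |Q_enc|/(4πε₀r²) = (1.068×10^-5)/(4π·8.85×10^-12·(0.312)²) = 9.87×10^5 N/C.

|E| = 9.87×10^5 V/m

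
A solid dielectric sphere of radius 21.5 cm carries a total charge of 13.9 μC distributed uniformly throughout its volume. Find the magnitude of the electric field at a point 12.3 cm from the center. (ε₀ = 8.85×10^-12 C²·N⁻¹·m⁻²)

|E| ≈ 1.55e6 N/C

Use a concentric Gaussian sphere at r = 12.3 cm (r < R).
For a uniform sphere the enclosed fraction is (r/R)³, so Q_enc = (13.9 μC)(0.123/0.215)³ = 2.603×10^-6 C.
By Gauss's law, ∮E·dA = E·4πr² = Q_enc/ε₀.
E = |Q_enc|/(4πε₀r²) = (2.603×10^-6)/(4π·8.85×10^-12·(0.123)²) = 1.55e6 N/C.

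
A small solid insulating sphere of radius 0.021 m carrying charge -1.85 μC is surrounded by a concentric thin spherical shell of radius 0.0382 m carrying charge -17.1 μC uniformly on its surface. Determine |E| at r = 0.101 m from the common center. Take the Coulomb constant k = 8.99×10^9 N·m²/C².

E ≈ 1.67×10^7 N/C

Use a concentric Gaussian sphere at r = 0.101 m (r > 0.0382 m, enclosing both).
Q_enc = (-1.85 μC) + (-17.1 μC) = -1.895×10^-5 C.
By Gauss's law, ∮E·dA = E·4πr² = Q_enc/ε₀.
E = k|Q_enc|/r² = (8.99×10^9)(1.895×10^-5)/(0.101)² = 1.67×10^7 N/C.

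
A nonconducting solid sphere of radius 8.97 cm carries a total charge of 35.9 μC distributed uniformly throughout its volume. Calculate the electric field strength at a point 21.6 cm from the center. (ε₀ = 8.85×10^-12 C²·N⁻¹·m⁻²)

Symmetry ⇒ E = E(r) r̂. Gaussian sphere of radius r = 21.6 cm (r > R, so the entire charge is enclosed).
Q_enc = 35.9 μC = 3.59×10^-5 C.
Since E is radial and uniform over the Gaussian sphere, Φ = E·4πr² = Q_enc/ε₀.
E = |Q_enc|/(4πε₀r²) = (3.59×10^-5)/(4π·8.85×10^-12·(0.216)²) = 6.92×10^6 N/C.

6.92e6 N/C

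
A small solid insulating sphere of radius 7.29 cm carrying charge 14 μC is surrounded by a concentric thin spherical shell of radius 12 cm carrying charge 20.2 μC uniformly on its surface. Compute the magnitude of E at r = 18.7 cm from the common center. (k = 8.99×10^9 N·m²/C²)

E ≈ 8.79e6 N/C

Symmetry ⇒ E = E(r) r̂. Gaussian sphere of radius r = 18.7 cm (r > 12 cm, enclosing both).
Q_enc = (14 μC) + (20.2 μC) = 3.42e-5 C.
Gauss's law: E·4πr² = Q_enc/ε₀.
E = k|Q_enc|/r² = (8.99×10^9)(3.42e-5)/(0.187)² = 8.79×10^6 N/C.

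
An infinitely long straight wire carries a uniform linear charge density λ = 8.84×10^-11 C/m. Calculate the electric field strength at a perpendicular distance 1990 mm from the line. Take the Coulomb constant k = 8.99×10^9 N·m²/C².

0.799 N/C

Choose a coaxial cylinder of radius r = 1990 mm (arbitrary length L) as the Gaussian surface.
Q_enc = λL, so λ_enc = 8.84×10^-11 C/m.
Since E is radial and uniform over the curved surface, Φ = E·2πrL = Q_enc/ε₀ = λ_enc L/ε₀.
E = 2k|λ_enc|/r = 2(8.99×10^9)(8.84×10^-11)/(1.99) = 0.799 N/C.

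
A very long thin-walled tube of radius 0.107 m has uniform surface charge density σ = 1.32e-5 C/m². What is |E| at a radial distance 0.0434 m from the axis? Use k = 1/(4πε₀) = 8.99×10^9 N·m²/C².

By cylindrical symmetry E is radial; use a coaxial Gaussian cylinder of radius 0.0434 m and length L (r < 0.107 m, inside the shell).
No charge is enclosed, so Gauss's law gives E·2πrL = 0 ⇒ E = 0.

|E| = 0 V/m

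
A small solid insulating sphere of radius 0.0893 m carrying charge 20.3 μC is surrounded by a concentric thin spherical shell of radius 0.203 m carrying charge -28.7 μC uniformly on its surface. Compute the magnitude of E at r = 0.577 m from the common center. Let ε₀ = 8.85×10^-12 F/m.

Use a concentric Gaussian sphere at r = 0.577 m (r > 0.203 m, enclosing both).
Q_enc = (20.3 μC) + (-28.7 μC) = -8.40×10^-6 C.
Since E is radial and uniform over the Gaussian sphere, Φ = E·4πr² = Q_enc/ε₀.
E = |Q_enc|/(4πε₀r²) = (8.40×10^-6)/(4π·8.85×10^-12·(0.577)²) = 2.27×10^5 N/C.

E ≈ 2.27×10^5 V/m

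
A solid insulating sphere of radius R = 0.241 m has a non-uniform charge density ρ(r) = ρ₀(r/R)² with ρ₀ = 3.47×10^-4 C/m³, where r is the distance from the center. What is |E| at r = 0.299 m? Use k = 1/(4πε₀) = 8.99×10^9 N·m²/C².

By spherical symmetry E is radial; choose a Gaussian sphere of radius r = 0.299 m (r > R, all charge enclosed).
Q_enc = 4π ∫₀^R ρ₀(r'/R)^2 r'² dr' = 4πρ₀R³/5 = 1.221e-5 C.
Applying ∮E·dA = Q_enc/ε₀ with Φ = E(4πr²):
E = k|Q_enc|/r² = (8.99×10^9)(1.221e-5)/(0.299)² = 1.23e6 N/C.

1.23e6 N/C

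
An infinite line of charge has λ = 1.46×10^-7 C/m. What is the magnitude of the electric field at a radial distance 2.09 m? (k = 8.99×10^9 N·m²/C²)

|E| = 1.26×10^3 N/C

Coaxial Gaussian cylinder, radius r = 2.09 m, length L.
Q_enc = λL, so λ_enc = 1.46×10^-7 C/m.
Since E is radial and uniform over the curved surface, Φ = E·2πrL = Q_enc/ε₀ = λ_enc L/ε₀.
E = 2k|λ_enc|/r = 2(8.99×10^9)(1.46×10^-7)/(2.09) = 1.26×10^3 N/C.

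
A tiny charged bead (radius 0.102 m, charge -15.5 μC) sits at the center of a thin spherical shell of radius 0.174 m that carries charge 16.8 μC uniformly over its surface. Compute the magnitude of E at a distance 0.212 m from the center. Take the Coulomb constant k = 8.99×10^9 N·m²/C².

E ≈ 2.60×10^5 N/C

Symmetry ⇒ E = E(r) r̂. Gaussian sphere of radius r = 0.212 m (r > 0.174 m, enclosing both).
Q_enc = (-15.5 μC) + (16.8 μC) = 1.30×10^-6 C.
Gauss's law: E·4πr² = Q_enc/ε₀.
E = k|Q_enc|/r² = (8.99×10^9)(1.30e-6)/(0.212)² = 2.60e5 N/C.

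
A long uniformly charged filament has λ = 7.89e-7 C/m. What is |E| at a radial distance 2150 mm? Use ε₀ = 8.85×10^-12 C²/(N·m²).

By cylindrical symmetry E is radial; use a coaxial Gaussian cylinder of radius 2150 mm and length L.
Q_enc = λL, so λ_enc = 7.89e-7 C/m.
By Gauss's law (flux through the curved wall only), E·2πrL = λ_enc L/ε₀.
E = |λ_enc|/(2πε₀r) = (7.89×10^-7)/(2π·8.85×10^-12·2.15) = 6.60e3 N/C.

E = 6.60e3 V/m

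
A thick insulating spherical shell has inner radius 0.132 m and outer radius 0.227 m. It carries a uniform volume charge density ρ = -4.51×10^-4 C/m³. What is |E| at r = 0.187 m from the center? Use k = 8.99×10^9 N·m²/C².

Symmetry ⇒ E = E(r) r̂. Gaussian sphere of radius r = 0.187 m (within the shell material, 0.132 m < r < 0.227 m).
Only the shell between 0.132 m and r is enclosed: Q_enc = ρ·(4π/3)(r³ − a³) = (-4.51×10^-4)·(4π/3)·((0.187)³ − (0.132)³) = -8.009e-6 C.
By Gauss's law, ∮E·dA = E·4πr² = Q_enc/ε₀.
E = k|Q_enc|/r² = (8.99×10^9)(8.009×10^-6)/(0.187)² = 2.06e6 N/C.

2.06e6 N/C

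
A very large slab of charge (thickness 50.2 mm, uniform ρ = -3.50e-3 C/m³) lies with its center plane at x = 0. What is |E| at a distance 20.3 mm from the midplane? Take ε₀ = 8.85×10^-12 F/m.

|E| = 8.03×10^6 V/m

By symmetry E is perpendicular to the slab. A Gaussian pillbox from −20.3 mm to +20.3 mm (face area A) lies entirely within the slab.
Q_enc = ρ·(2x)·A and flux = 2EA, so 2EA = 2ρxA/ε₀ ⇒ E = |ρ|x/ε₀.
E = (3.50e-3)(0.0203)/(8.85×10^-12) = 8.03×10^6 N/C.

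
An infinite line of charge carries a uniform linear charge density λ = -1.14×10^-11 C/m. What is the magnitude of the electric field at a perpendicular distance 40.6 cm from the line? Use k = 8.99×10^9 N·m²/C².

Coaxial Gaussian cylinder, radius r = 40.6 cm, length L.
Q_enc = λL, so λ_enc = -1.14e-11 C/m.
Gauss's law: E·2πrL = λ_enc L/ε₀.
E = 2k|λ_enc|/r = 2(8.99×10^9)(1.14×10^-11)/(0.406) = 0.505 N/C.

|E| = 0.505 N/C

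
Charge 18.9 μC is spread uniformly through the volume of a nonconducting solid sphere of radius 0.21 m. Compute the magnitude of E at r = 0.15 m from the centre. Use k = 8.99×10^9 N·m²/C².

2.75×10^6 N/C

By spherical symmetry E is radial; choose a Gaussian sphere of radius r = 0.15 m (r < R).
Only the charge within r is enclosed: Q_enc = Q·(r/R)³ = (18.9 μC)·(0.15 m/0.21 m)³ = 6.888×10^-6 C.
Since E is radial and uniform over the Gaussian sphere, Φ = E·4πr² = Q_enc/ε₀.
E = k|Q_enc|/r² = (8.99×10^9)(6.888e-6)/(0.15)² = 2.75e6 N/C.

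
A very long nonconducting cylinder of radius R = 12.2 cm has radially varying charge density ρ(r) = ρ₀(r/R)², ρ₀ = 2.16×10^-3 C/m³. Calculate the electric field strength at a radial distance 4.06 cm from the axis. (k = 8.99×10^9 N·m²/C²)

Take a coaxial cylindrical Gaussian surface of radius r = 4.06 cm and length L (r < R).
λ_enc = ∫₀^r ρ(r')·2πr' dr' = (2πρ₀/R²)·r^4/4 = 6.194×10^-7 C/m.
Since E is radial and uniform over the curved surface, Φ = E·2πrL = Q_enc/ε₀ = λ_enc L/ε₀.
E = 2k|λ_enc|/r = 2(8.99×10^9)(6.194e-7)/(0.0406) = 2.74e5 N/C.

E = 2.74×10^5 V/m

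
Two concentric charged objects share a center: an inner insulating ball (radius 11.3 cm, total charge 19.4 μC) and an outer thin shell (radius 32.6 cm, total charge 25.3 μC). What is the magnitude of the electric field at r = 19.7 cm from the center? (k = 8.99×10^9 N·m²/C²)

|E| ≈ 4.49×10^6 N/C

By spherical symmetry E is radial; choose a Gaussian sphere of radius r = 19.7 cm (between the bodies, 11.3 cm < r < 32.6 cm).
The shell at 32.6 cm lies outside the Gaussian surface, so Q_enc = 19.4 μC = 1.94×10^-5 C.
Gauss's law: E·4πr² = Q_enc/ε₀.
E = k|Q_enc|/r² = (8.99×10^9)(1.94×10^-5)/(0.197)² = 4.49×10^6 N/C.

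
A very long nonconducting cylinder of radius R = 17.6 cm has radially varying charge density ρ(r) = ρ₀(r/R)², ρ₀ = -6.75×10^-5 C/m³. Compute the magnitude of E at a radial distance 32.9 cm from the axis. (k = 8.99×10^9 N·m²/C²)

E ≈ 1.79×10^5 N/C

Take a coaxial cylindrical Gaussian surface of radius r = 32.9 cm and length L (r > R, full charge per length enclosed).
λ_enc = 2π ∫₀^R ρ₀(r'/R)^2 r' dr' = 2πρ₀R²/4 = -3.284×10^-6 C/m.
Gauss's law: E·2πrL = λ_enc L/ε₀.
E = 2k|λ_enc|/r = 2(8.99×10^9)(3.284×10^-6)/(0.329) = 1.79×10^5 N/C.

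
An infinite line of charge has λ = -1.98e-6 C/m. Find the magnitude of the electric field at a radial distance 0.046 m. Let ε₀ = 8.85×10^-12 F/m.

Choose a coaxial cylinder of radius r = 0.046 m (arbitrary length L) as the Gaussian surface.
Q_enc = λL, so λ_enc = -1.98×10^-6 C/m.
Applying ∮E·dA = Q_enc/ε₀ with the end caps contributing no flux:
E = |λ_enc|/(2πε₀r) = (1.98×10^-6)/(2π·8.85×10^-12·0.046) = 7.74×10^5 N/C.

E ≈ 7.74e5 N/C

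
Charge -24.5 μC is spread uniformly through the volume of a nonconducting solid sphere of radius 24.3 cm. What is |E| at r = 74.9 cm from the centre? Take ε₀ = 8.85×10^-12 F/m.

Symmetry ⇒ E = E(r) r̂. Gaussian sphere of radius r = 74.9 cm (r > R, so the entire charge is enclosed).
Q_enc = -24.5 μC = -2.45×10^-5 C.
Since E is radial and uniform over the Gaussian sphere, Φ = E·4πr² = Q_enc/ε₀.
E = |Q_enc|/(4πε₀r²) = (2.45×10^-5)/(4π·8.85×10^-12·(0.749)²) = 3.93×10^5 N/C.

E = 3.93×10^5 V/m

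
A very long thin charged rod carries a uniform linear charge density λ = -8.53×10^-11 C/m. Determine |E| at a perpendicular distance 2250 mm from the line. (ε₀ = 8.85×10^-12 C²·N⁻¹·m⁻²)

|E| = 0.682 V/m

Choose a coaxial cylinder of radius r = 2250 mm (arbitrary length L) as the Gaussian surface.
Q_enc = λL, so λ_enc = -8.53×10^-11 C/m.
Applying ∮E·dA = Q_enc/ε₀ with the end caps contributing no flux:
E = |λ_enc|/(2πε₀r) = (8.53e-11)/(2π·8.85×10^-12·2.25) = 0.682 N/C.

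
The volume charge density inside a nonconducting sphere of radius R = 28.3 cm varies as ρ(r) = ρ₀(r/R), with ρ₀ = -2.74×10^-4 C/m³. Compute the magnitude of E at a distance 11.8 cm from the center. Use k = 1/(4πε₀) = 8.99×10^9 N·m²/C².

|E| ≈ 3.81e5 N/C

By spherical symmetry E is radial; choose a Gaussian sphere of radius r = 11.8 cm (r < R).
Q_enc = ∫₀^r ρ(r')·4πr'² dr' = (4πρ₀/R) ∫₀^r r'^3 dr' = 4πρ₀ r^4/(4·R) = -5.897e-7 C.
Since E is radial and uniform over the Gaussian sphere, Φ = E·4πr² = Q_enc/ε₀.
E = k|Q_enc|/r² = (8.99×10^9)(5.897e-7)/(0.118)² = 3.81×10^5 N/C.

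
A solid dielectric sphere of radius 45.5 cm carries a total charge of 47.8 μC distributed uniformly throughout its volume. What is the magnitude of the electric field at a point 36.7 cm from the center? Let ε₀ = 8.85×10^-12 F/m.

By spherical symmetry E is radial; choose a Gaussian sphere of radius r = 36.7 cm (r < R).
Only the charge within r is enclosed: Q_enc = Q·(r/R)³ = (47.8 μC)·(36.7 cm/45.5 cm)³ = 2.508e-5 C.
Applying ∮E·dA = Q_enc/ε₀ with Φ = E(4πr²):
E = |Q_enc|/(4πε₀r²) = (2.508×10^-5)/(4π·8.85×10^-12·(0.367)²) = 1.67e6 N/C.

1.67e6 V/m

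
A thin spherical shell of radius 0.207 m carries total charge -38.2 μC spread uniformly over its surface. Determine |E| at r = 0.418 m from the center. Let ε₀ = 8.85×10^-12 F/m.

|E| ≈ 1.97×10^6 N/C

By spherical symmetry E is radial; choose a Gaussian sphere of radius r = 0.418 m (r > 0.207 m).
The entire shell is enclosed: Q_enc = -3.82×10^-5 C.
Applying ∮E·dA = Q_enc/ε₀ with Φ = E(4πr²):
E = |Q_enc|/(4πε₀r²) = (3.82e-5)/(4π·8.85×10^-12·(0.418)²) = 1.97e6 N/C.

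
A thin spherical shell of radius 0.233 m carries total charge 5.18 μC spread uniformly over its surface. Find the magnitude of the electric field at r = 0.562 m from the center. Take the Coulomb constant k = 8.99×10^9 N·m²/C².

By spherical symmetry E is radial; choose a Gaussian sphere of radius r = 0.562 m (r > 0.233 m).
The entire shell is enclosed: Q_enc = 5.18×10^-6 C.
Gauss's law: E·4πr² = Q_enc/ε₀.
E = k|Q_enc|/r² = (8.99×10^9)(5.18×10^-6)/(0.562)² = 1.47×10^5 N/C.

1.47×10^5 V/m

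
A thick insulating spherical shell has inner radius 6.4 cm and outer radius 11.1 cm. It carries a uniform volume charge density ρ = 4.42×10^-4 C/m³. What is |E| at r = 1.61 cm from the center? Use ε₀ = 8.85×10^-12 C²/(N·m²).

E = 0

Symmetry ⇒ E = E(r) r̂. Gaussian sphere of radius r = 1.61 cm (r < 6.4 cm, inside the empty cavity).
Q_enc = 0 (all charge lies at larger r); Gauss's law gives E = 0.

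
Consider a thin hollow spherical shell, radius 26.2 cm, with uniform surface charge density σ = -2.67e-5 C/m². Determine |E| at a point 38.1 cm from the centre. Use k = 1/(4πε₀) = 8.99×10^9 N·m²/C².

Symmetry ⇒ E = E(r) r̂. Gaussian sphere of radius r = 38.1 cm (r > 26.2 cm).
The entire shell is enclosed: Q_enc = σ·4πR² = (-2.67×10^-5)·4π·(0.262)² = -2.303×10^-5 C.
Gauss's law: E·4πr² = Q_enc/ε₀.
E = k|Q_enc|/r² = (8.99×10^9)(2.303e-5)/(0.381)² = 1.43×10^6 N/C.

1.43e6 V/m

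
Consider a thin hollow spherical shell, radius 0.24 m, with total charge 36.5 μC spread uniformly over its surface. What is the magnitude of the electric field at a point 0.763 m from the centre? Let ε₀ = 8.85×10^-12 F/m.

By spherical symmetry E is radial; choose a Gaussian sphere of radius r = 0.763 m (r > 0.24 m).
The entire shell is enclosed: Q_enc = 3.65e-5 C.
Applying ∮E·dA = Q_enc/ε₀ with Φ = E(4πr²):
E = |Q_enc|/(4πε₀r²) = (3.65e-5)/(4π·8.85×10^-12·(0.763)²) = 5.64e5 N/C.

|E| = 5.64e5 N/C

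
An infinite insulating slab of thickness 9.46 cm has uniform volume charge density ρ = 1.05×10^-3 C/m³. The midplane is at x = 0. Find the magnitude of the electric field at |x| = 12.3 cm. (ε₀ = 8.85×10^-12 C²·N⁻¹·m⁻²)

The point |x| = 12.3 cm lies outside the slab (half-thickness 0.0473 m). A symmetric pillbox spanning the full slab encloses Q_enc = ρ·d·A.
Flux = 2EA ⇒ E = |ρ|d/(2ε₀), independent of distance outside.
E = (1.05×10^-3)(0.0946)/(2·8.85×10^-12) = 5.61×10^6 N/C.

E = 5.61×10^6 N/C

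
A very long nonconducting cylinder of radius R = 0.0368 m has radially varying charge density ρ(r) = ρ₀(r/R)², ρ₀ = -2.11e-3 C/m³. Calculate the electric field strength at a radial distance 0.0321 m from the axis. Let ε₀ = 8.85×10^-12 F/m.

Coaxial Gaussian cylinder, radius r = 0.0321 m, length L (r < R).
Integrating ρ over the cross-section to radius r: λ_enc = (2πρ₀/R²) ∫₀^r r'^3 dr' = 2πρ₀ r^4/(4·R²) = -2.599×10^-6 C/m.
Applying ∮E·dA = Q_enc/ε₀ with the end caps contributing no flux:
E = |λ_enc|/(2πε₀r) = (2.599×10^-6)/(2π·8.85×10^-12·0.0321) = 1.46e6 N/C.

E = 1.46×10^6 N/C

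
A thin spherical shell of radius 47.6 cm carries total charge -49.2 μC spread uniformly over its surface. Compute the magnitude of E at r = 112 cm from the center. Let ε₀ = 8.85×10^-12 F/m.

By spherical symmetry E is radial; choose a Gaussian sphere of radius r = 112 cm (r > 47.6 cm).
The entire shell is enclosed: Q_enc = -4.92×10^-5 C.
Since E is radial and uniform over the Gaussian sphere, Φ = E·4πr² = Q_enc/ε₀.
E = |Q_enc|/(4πε₀r²) = (4.92×10^-5)/(4π·8.85×10^-12·(1.12)²) = 3.53×10^5 N/C.

E ≈ 3.53×10^5 N/C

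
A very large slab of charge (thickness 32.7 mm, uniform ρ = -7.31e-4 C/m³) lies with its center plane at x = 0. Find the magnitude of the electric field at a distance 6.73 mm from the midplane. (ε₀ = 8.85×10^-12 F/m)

|E| = 5.56e5 N/C

By symmetry E is perpendicular to the slab. A Gaussian pillbox from −6.73 mm to +6.73 mm (face area A) lies entirely within the slab.
Q_enc = ρ·(2x)·A and flux = 2EA, so 2EA = 2ρxA/ε₀ ⇒ E = |ρ|x/ε₀.
E = (7.31×10^-4)(0.00673)/(8.85×10^-12) = 5.56×10^5 N/C.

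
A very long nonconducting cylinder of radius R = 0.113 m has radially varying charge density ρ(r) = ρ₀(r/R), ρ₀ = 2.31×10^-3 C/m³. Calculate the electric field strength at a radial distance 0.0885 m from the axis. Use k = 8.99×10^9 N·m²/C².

|E| = 6.03e6 N/C

Coaxial Gaussian cylinder, radius r = 0.0885 m, length L (r < R).
λ_enc = ∫₀^r ρ(r')·2πr' dr' = (2πρ₀/R)·r^3/3 = 2.968×10^-5 C/m.
Gauss's law: E·2πrL = λ_enc L/ε₀.
E = 2k|λ_enc|/r = 2(8.99×10^9)(2.968e-5)/(0.0885) = 6.03×10^6 N/C.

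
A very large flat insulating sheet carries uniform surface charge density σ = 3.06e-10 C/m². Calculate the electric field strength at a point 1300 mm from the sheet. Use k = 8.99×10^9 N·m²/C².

|E| = 17.3 V/m

Choose a cylindrical pillbox piercing the sheet, end faces (area A) parallel to it.
Flux Φ = 2EA and Q_enc = σA, so 2EA = σA/ε₀ ⇒ E = |σ|/(2ε₀), independent of distance.
E = 2πk|σ| = 2π(8.99×10^9)(3.06e-10) = 17.3 N/C.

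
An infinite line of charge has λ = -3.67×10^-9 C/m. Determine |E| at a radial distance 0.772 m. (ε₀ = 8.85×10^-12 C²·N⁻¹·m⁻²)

Choose a coaxial cylinder of radius r = 0.772 m (arbitrary length L) as the Gaussian surface.
Q_enc = λL, so λ_enc = -3.67×10^-9 C/m.
Applying ∮E·dA = Q_enc/ε₀ with the end caps contributing no flux:
E = |λ_enc|/(2πε₀r) = (3.67×10^-9)/(2π·8.85×10^-12·0.772) = 85.5 N/C.

|E| ≈ 85.5 N/C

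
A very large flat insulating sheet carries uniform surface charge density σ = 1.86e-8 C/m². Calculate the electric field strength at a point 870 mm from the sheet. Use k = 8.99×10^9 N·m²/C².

Choose a cylindrical pillbox piercing the sheet, end faces (area A) parallel to it.
Only the two end caps contribute flux: Φ = 2EA. With Q_enc = σA, Gauss's law gives E = |σ|/(2ε₀).
E = 2πk|σ| = 2π(8.99×10^9)(1.86×10^-8) = 1.05e3 N/C.

E ≈ 1.05×10^3 N/C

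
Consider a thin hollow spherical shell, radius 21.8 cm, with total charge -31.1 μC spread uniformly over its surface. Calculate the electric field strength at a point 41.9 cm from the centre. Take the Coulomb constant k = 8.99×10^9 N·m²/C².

E = 1.59×10^6 N/C

Take a concentric spherical Gaussian surface of radius r = 41.9 cm (r > 21.8 cm).
The entire shell is enclosed: Q_enc = -3.11e-5 C.
By Gauss's law, ∮E·dA = E·4πr² = Q_enc/ε₀.
E = k|Q_enc|/r² = (8.99×10^9)(3.11×10^-5)/(0.419)² = 1.59e6 N/C.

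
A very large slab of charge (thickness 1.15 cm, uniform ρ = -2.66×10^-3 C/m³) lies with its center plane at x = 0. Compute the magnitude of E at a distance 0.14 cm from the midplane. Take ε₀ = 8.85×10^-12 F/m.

E = 4.21×10^5 N/C

By symmetry E is perpendicular to the slab. A Gaussian pillbox from −0.14 cm to +0.14 cm (face area A) lies entirely within the slab.
Q_enc = ρ·(2x)·A and flux = 2EA, so 2EA = 2ρxA/ε₀ ⇒ E = |ρ|x/ε₀.
E = (2.66×10^-3)(0.0014)/(8.85×10^-12) = 4.21e5 N/C.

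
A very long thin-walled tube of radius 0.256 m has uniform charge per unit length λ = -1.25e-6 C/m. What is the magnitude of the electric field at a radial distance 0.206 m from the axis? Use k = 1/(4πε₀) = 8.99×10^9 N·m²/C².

E = 0 (no enclosed charge)

Take a coaxial cylindrical Gaussian surface of radius r = 0.206 m and length L (r < 0.256 m, inside the shell).
All the surface charge lies outside this cylinder: Q_enc = 0, hence E = 0.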